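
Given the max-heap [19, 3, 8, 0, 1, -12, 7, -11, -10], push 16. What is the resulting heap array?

[19, 16, 8, 0, 3, -12, 7, -11, -10, 1]

append 16 at index 9 → [19, 3, 8, 0, 1, -12, 7, -11, -10, 16]
16 > parent 1 at index 4, swap → [19, 3, 8, 0, 16, -12, 7, -11, -10, 1]
16 > parent 3 at index 1, swap → [19, 16, 8, 0, 3, -12, 7, -11, -10, 1]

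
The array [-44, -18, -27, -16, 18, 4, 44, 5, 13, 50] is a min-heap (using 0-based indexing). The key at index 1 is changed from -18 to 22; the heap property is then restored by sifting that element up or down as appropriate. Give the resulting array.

[-44, -16, -27, 5, 18, 4, 44, 22, 13, 50]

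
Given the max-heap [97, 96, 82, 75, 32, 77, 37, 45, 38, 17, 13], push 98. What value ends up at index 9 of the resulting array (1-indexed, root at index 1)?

38

append 98 at index 12 → [97, 96, 82, 75, 32, 77, 37, 45, 38, 17, 13, 98]
98 > parent 77 at index 6, swap → [97, 96, 82, 75, 32, 98, 37, 45, 38, 17, 13, 77]
98 > parent 82 at index 3, swap → [97, 96, 98, 75, 32, 82, 37, 45, 38, 17, 13, 77]
98 > parent 97 at index 1, swap → [98, 96, 97, 75, 32, 82, 37, 45, 38, 17, 13, 77]
resulting array: [98, 96, 97, 75, 32, 82, 37, 45, 38, 17, 13, 77]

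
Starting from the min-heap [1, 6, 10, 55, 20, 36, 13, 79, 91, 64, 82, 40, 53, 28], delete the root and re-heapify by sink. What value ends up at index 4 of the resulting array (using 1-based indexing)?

remove root 1; move last element 28 to root → [28, 6, 10, 55, 20, 36, 13, 79, 91, 64, 82, 40, 53]
28 vs smaller child 6 at index 2, swap → [6, 28, 10, 55, 20, 36, 13, 79, 91, 64, 82, 40, 53]
28 vs smaller child 20 at index 5, swap → [6, 20, 10, 55, 28, 36, 13, 79, 91, 64, 82, 40, 53]
resulting array: [6, 20, 10, 55, 28, 36, 13, 79, 91, 64, 82, 40, 53]

55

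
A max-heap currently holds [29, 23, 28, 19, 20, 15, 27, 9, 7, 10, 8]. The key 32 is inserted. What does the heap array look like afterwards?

[32, 23, 29, 19, 20, 28, 27, 9, 7, 10, 8, 15]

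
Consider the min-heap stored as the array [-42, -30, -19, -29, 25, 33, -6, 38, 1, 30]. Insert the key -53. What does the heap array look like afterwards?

[-53, -42, -19, -29, -30, 33, -6, 38, 1, 30, 25]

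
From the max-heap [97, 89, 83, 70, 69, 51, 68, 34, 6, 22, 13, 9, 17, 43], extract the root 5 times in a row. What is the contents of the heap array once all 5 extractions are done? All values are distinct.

[68, 43, 51, 34, 22, 9, 17, 13, 6]

extract-max #1 returns 97:
  remove root 97; move last element 43 to root → [43, 89, 83, 70, 69, 51, 68, 34, 6, 22, 13, 9, 17]
  43 vs larger child 89 at index 1, swap → [89, 43, 83, 70, 69, 51, 68, 34, 6, 22, 13, 9, 17]
  43 vs larger child 70 at index 3, swap → [89, 70, 83, 43, 69, 51, 68, 34, 6, 22, 13, 9, 17]
extract-max #2 returns 89:
  remove root 89; move last element 17 to root → [17, 70, 83, 43, 69, 51, 68, 34, 6, 22, 13, 9]
  17 vs larger child 83 at index 2, swap → [83, 70, 17, 43, 69, 51, 68, 34, 6, 22, 13, 9]
  17 vs larger child 68 at index 6, swap → [83, 70, 68, 43, 69, 51, 17, 34, 6, 22, 13, 9]
extract-max #3 returns 83:
  remove root 83; move last element 9 to root → [9, 70, 68, 43, 69, 51, 17, 34, 6, 22, 13]
  9 vs larger child 70 at index 1, swap → [70, 9, 68, 43, 69, 51, 17, 34, 6, 22, 13]
  9 vs larger child 69 at index 4, swap → [70, 69, 68, 43, 9, 51, 17, 34, 6, 22, 13]
  9 vs larger child 22 at index 9, swap → [70, 69, 68, 43, 22, 51, 17, 34, 6, 9, 13]
extract-max #4 returns 70:
  remove root 70; move last element 13 to root → [13, 69, 68, 43, 22, 51, 17, 34, 6, 9]
  13 vs larger child 69 at index 1, swap → [69, 13, 68, 43, 22, 51, 17, 34, 6, 9]
  13 vs larger child 43 at index 3, swap → [69, 43, 68, 13, 22, 51, 17, 34, 6, 9]
  13 vs larger child 34 at index 7, swap → [69, 43, 68, 34, 22, 51, 17, 13, 6, 9]
extract-max #5 returns 69:
  remove root 69; move last element 9 to root → [9, 43, 68, 34, 22, 51, 17, 13, 6]
  9 vs larger child 68 at index 2, swap → [68, 43, 9, 34, 22, 51, 17, 13, 6]
  9 vs larger child 51 at index 5, swap → [68, 43, 51, 34, 22, 9, 17, 13, 6]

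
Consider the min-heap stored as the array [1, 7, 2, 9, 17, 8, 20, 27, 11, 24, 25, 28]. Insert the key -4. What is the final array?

[-4, 7, 1, 9, 17, 2, 20, 27, 11, 24, 25, 28, 8]

append -4 at index 12 → [1, 7, 2, 9, 17, 8, 20, 27, 11, 24, 25, 28, -4]
-4 < parent 8 at index 5, swap → [1, 7, 2, 9, 17, -4, 20, 27, 11, 24, 25, 28, 8]
-4 < parent 2 at index 2, swap → [1, 7, -4, 9, 17, 2, 20, 27, 11, 24, 25, 28, 8]
-4 < parent 1 at index 0, swap → [-4, 7, 1, 9, 17, 2, 20, 27, 11, 24, 25, 28, 8]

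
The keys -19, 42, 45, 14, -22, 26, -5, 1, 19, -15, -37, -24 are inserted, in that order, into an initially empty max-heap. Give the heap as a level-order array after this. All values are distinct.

Insert -19:
  append -19 at index 0 → [-19] (no swap needed)
Insert 42:
  append 42 at index 1 → [-19, 42]
  42 > parent -19 at index 0, swap → [42, -19]
Insert 45:
  append 45 at index 2 → [42, -19, 45]
  45 > parent 42 at index 0, swap → [45, -19, 42]
Insert 14:
  append 14 at index 3 → [45, -19, 42, 14]
  14 > parent -19 at index 1, swap → [45, 14, 42, -19]
Insert -22:
  append -22 at index 4 → [45, 14, 42, -19, -22] (no swap needed)
Insert 26:
  append 26 at index 5 → [45, 14, 42, -19, -22, 26] (no swap needed)
Insert -5:
  append -5 at index 6 → [45, 14, 42, -19, -22, 26, -5] (no swap needed)
Insert 1:
  append 1 at index 7 → [45, 14, 42, -19, -22, 26, -5, 1]
  1 > parent -19 at index 3, swap → [45, 14, 42, 1, -22, 26, -5, -19]
Insert 19:
  append 19 at index 8 → [45, 14, 42, 1, -22, 26, -5, -19, 19]
  19 > parent 1 at index 3, swap → [45, 14, 42, 19, -22, 26, -5, -19, 1]
  19 > parent 14 at index 1, swap → [45, 19, 42, 14, -22, 26, -5, -19, 1]
Insert -15:
  append -15 at index 9 → [45, 19, 42, 14, -22, 26, -5, -19, 1, -15]
  -15 > parent -22 at index 4, swap → [45, 19, 42, 14, -15, 26, -5, -19, 1, -22]
Insert -37:
  append -37 at index 10 → [45, 19, 42, 14, -15, 26, -5, -19, 1, -22, -37] (no swap needed)
Insert -24:
  append -24 at index 11 → [45, 19, 42, 14, -15, 26, -5, -19, 1, -22, -37, -24] (no swap needed)

[45, 19, 42, 14, -15, 26, -5, -19, 1, -22, -37, -24]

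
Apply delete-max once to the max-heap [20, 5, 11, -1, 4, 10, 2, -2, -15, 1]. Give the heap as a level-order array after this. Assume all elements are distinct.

remove root 20; move last element 1 to root → [1, 5, 11, -1, 4, 10, 2, -2, -15]
1 vs larger child 11 at index 2, swap → [11, 5, 1, -1, 4, 10, 2, -2, -15]
1 vs larger child 10 at index 5, swap → [11, 5, 10, -1, 4, 1, 2, -2, -15]

[11, 5, 10, -1, 4, 1, 2, -2, -15]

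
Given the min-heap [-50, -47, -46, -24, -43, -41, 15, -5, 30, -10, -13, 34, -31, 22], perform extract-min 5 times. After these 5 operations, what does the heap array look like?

extract-min #1 returns -50:
  remove root -50; move last element 22 to root → [22, -47, -46, -24, -43, -41, 15, -5, 30, -10, -13, 34, -31]
  22 vs smaller child -47 at index 1, swap → [-47, 22, -46, -24, -43, -41, 15, -5, 30, -10, -13, 34, -31]
  22 vs smaller child -43 at index 4, swap → [-47, -43, -46, -24, 22, -41, 15, -5, 30, -10, -13, 34, -31]
  22 vs smaller child -13 at index 10, swap → [-47, -43, -46, -24, -13, -41, 15, -5, 30, -10, 22, 34, -31]
extract-min #2 returns -47:
  remove root -47; move last element -31 to root → [-31, -43, -46, -24, -13, -41, 15, -5, 30, -10, 22, 34]
  -31 vs smaller child -46 at index 2, swap → [-46, -43, -31, -24, -13, -41, 15, -5, 30, -10, 22, 34]
  -31 vs smaller child -41 at index 5, swap → [-46, -43, -41, -24, -13, -31, 15, -5, 30, -10, 22, 34]
extract-min #3 returns -46:
  remove root -46; move last element 34 to root → [34, -43, -41, -24, -13, -31, 15, -5, 30, -10, 22]
  34 vs smaller child -43 at index 1, swap → [-43, 34, -41, -24, -13, -31, 15, -5, 30, -10, 22]
  34 vs smaller child -24 at index 3, swap → [-43, -24, -41, 34, -13, -31, 15, -5, 30, -10, 22]
  34 vs smaller child -5 at index 7, swap → [-43, -24, -41, -5, -13, -31, 15, 34, 30, -10, 22]
extract-min #4 returns -43:
  remove root -43; move last element 22 to root → [22, -24, -41, -5, -13, -31, 15, 34, 30, -10]
  22 vs smaller child -41 at index 2, swap → [-41, -24, 22, -5, -13, -31, 15, 34, 30, -10]
  22 vs smaller child -31 at index 5, swap → [-41, -24, -31, -5, -13, 22, 15, 34, 30, -10]
extract-min #5 returns -41:
  remove root -41; move last element -10 to root → [-10, -24, -31, -5, -13, 22, 15, 34, 30]
  -10 vs smaller child -31 at index 2, swap → [-31, -24, -10, -5, -13, 22, 15, 34, 30]

[-31, -24, -10, -5, -13, 22, 15, 34, 30]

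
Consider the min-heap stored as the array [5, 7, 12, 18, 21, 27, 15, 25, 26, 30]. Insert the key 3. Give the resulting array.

append 3 at index 10 → [5, 7, 12, 18, 21, 27, 15, 25, 26, 30, 3]
3 < parent 21 at index 4, swap → [5, 7, 12, 18, 3, 27, 15, 25, 26, 30, 21]
3 < parent 7 at index 1, swap → [5, 3, 12, 18, 7, 27, 15, 25, 26, 30, 21]
3 < parent 5 at index 0, swap → [3, 5, 12, 18, 7, 27, 15, 25, 26, 30, 21]

[3, 5, 12, 18, 7, 27, 15, 25, 26, 30, 21]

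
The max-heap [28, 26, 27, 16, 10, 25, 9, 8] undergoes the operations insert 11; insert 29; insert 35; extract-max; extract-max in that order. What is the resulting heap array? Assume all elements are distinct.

[28, 26, 27, 16, 10, 25, 9, 8, 11]

insert 11:
  append 11 at index 8 → [28, 26, 27, 16, 10, 25, 9, 8, 11] (no swap needed)
insert 29:
  append 29 at index 9 → [28, 26, 27, 16, 10, 25, 9, 8, 11, 29]
  29 > parent 10 at index 4, swap → [28, 26, 27, 16, 29, 25, 9, 8, 11, 10]
  29 > parent 26 at index 1, swap → [28, 29, 27, 16, 26, 25, 9, 8, 11, 10]
  29 > parent 28 at index 0, swap → [29, 28, 27, 16, 26, 25, 9, 8, 11, 10]
insert 35:
  append 35 at index 10 → [29, 28, 27, 16, 26, 25, 9, 8, 11, 10, 35]
  35 > parent 26 at index 4, swap → [29, 28, 27, 16, 35, 25, 9, 8, 11, 10, 26]
  35 > parent 28 at index 1, swap → [29, 35, 27, 16, 28, 25, 9, 8, 11, 10, 26]
  35 > parent 29 at index 0, swap → [35, 29, 27, 16, 28, 25, 9, 8, 11, 10, 26]
extract-max → returns 35:
  remove root 35; move last element 26 to root → [26, 29, 27, 16, 28, 25, 9, 8, 11, 10]
  26 vs larger child 29 at index 1, swap → [29, 26, 27, 16, 28, 25, 9, 8, 11, 10]
  26 vs larger child 28 at index 4, swap → [29, 28, 27, 16, 26, 25, 9, 8, 11, 10]
extract-max → returns 29:
  remove root 29; move last element 10 to root → [10, 28, 27, 16, 26, 25, 9, 8, 11]
  10 vs larger child 28 at index 1, swap → [28, 10, 27, 16, 26, 25, 9, 8, 11]
  10 vs larger child 26 at index 4, swap → [28, 26, 27, 16, 10, 25, 9, 8, 11]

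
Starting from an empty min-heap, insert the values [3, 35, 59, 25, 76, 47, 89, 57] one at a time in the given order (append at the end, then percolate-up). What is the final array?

Insert 3:
  append 3 at index 0 → [3] (no swap needed)
Insert 35:
  append 35 at index 1 → [3, 35] (no swap needed)
Insert 59:
  append 59 at index 2 → [3, 35, 59] (no swap needed)
Insert 25:
  append 25 at index 3 → [3, 35, 59, 25]
  25 < parent 35 at index 1, swap → [3, 25, 59, 35]
Insert 76:
  append 76 at index 4 → [3, 25, 59, 35, 76] (no swap needed)
Insert 47:
  append 47 at index 5 → [3, 25, 59, 35, 76, 47]
  47 < parent 59 at index 2, swap → [3, 25, 47, 35, 76, 59]
Insert 89:
  append 89 at index 6 → [3, 25, 47, 35, 76, 59, 89] (no swap needed)
Insert 57:
  append 57 at index 7 → [3, 25, 47, 35, 76, 59, 89, 57] (no swap needed)

[3, 25, 47, 35, 76, 59, 89, 57]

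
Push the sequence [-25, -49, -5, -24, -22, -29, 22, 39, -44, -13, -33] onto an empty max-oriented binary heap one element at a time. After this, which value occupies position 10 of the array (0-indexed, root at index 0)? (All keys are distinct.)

-33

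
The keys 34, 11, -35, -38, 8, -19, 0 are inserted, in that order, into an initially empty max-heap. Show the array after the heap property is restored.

[34, 11, 0, -38, 8, -35, -19]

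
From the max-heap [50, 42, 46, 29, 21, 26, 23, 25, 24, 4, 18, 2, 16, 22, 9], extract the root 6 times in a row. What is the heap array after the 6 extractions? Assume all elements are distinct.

[24, 22, 23, 18, 21, 16, 2, 4, 9]

extract-max #1 returns 50:
  remove root 50; move last element 9 to root → [9, 42, 46, 29, 21, 26, 23, 25, 24, 4, 18, 2, 16, 22]
  9 vs larger child 46 at index 2, swap → [46, 42, 9, 29, 21, 26, 23, 25, 24, 4, 18, 2, 16, 22]
  9 vs larger child 26 at index 5, swap → [46, 42, 26, 29, 21, 9, 23, 25, 24, 4, 18, 2, 16, 22]
  9 vs larger child 16 at index 12, swap → [46, 42, 26, 29, 21, 16, 23, 25, 24, 4, 18, 2, 9, 22]
extract-max #2 returns 46:
  remove root 46; move last element 22 to root → [22, 42, 26, 29, 21, 16, 23, 25, 24, 4, 18, 2, 9]
  22 vs larger child 42 at index 1, swap → [42, 22, 26, 29, 21, 16, 23, 25, 24, 4, 18, 2, 9]
  22 vs larger child 29 at index 3, swap → [42, 29, 26, 22, 21, 16, 23, 25, 24, 4, 18, 2, 9]
  22 vs larger child 25 at index 7, swap → [42, 29, 26, 25, 21, 16, 23, 22, 24, 4, 18, 2, 9]
extract-max #3 returns 42:
  remove root 42; move last element 9 to root → [9, 29, 26, 25, 21, 16, 23, 22, 24, 4, 18, 2]
  9 vs larger child 29 at index 1, swap → [29, 9, 26, 25, 21, 16, 23, 22, 24, 4, 18, 2]
  9 vs larger child 25 at index 3, swap → [29, 25, 26, 9, 21, 16, 23, 22, 24, 4, 18, 2]
  9 vs larger child 24 at index 8, swap → [29, 25, 26, 24, 21, 16, 23, 22, 9, 4, 18, 2]
extract-max #4 returns 29:
  remove root 29; move last element 2 to root → [2, 25, 26, 24, 21, 16, 23, 22, 9, 4, 18]
  2 vs larger child 26 at index 2, swap → [26, 25, 2, 24, 21, 16, 23, 22, 9, 4, 18]
  2 vs larger child 23 at index 6, swap → [26, 25, 23, 24, 21, 16, 2, 22, 9, 4, 18]
extract-max #5 returns 26:
  remove root 26; move last element 18 to root → [18, 25, 23, 24, 21, 16, 2, 22, 9, 4]
  18 vs larger child 25 at index 1, swap → [25, 18, 23, 24, 21, 16, 2, 22, 9, 4]
  18 vs larger child 24 at index 3, swap → [25, 24, 23, 18, 21, 16, 2, 22, 9, 4]
  18 vs larger child 22 at index 7, swap → [25, 24, 23, 22, 21, 16, 2, 18, 9, 4]
extract-max #6 returns 25:
  remove root 25; move last element 4 to root → [4, 24, 23, 22, 21, 16, 2, 18, 9]
  4 vs larger child 24 at index 1, swap → [24, 4, 23, 22, 21, 16, 2, 18, 9]
  4 vs larger child 22 at index 3, swap → [24, 22, 23, 4, 21, 16, 2, 18, 9]
  4 vs larger child 18 at index 7, swap → [24, 22, 23, 18, 21, 16, 2, 4, 9]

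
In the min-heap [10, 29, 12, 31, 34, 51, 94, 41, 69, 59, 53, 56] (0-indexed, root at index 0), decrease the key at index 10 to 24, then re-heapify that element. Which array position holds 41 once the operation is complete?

set index 10 from 53 to 24 → [10, 29, 12, 31, 34, 51, 94, 41, 69, 59, 24, 56]
24 < parent 34 at index 4, swap → [10, 29, 12, 31, 24, 51, 94, 41, 69, 59, 34, 56]
24 < parent 29 at index 1, swap → [10, 24, 12, 31, 29, 51, 94, 41, 69, 59, 34, 56]
resulting array: [10, 24, 12, 31, 29, 51, 94, 41, 69, 59, 34, 56]

7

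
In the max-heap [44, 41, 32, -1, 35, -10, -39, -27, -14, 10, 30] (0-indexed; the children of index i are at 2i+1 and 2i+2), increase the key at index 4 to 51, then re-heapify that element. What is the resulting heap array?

[51, 44, 32, -1, 41, -10, -39, -27, -14, 10, 30]

set index 4 from 35 to 51 → [44, 41, 32, -1, 51, -10, -39, -27, -14, 10, 30]
51 > parent 41 at index 1, swap → [44, 51, 32, -1, 41, -10, -39, -27, -14, 10, 30]
51 > parent 44 at index 0, swap → [51, 44, 32, -1, 41, -10, -39, -27, -14, 10, 30]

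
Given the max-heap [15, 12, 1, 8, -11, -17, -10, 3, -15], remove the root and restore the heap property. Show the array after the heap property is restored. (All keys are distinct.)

remove root 15; move last element -15 to root → [-15, 12, 1, 8, -11, -17, -10, 3]
-15 vs larger child 12 at index 1, swap → [12, -15, 1, 8, -11, -17, -10, 3]
-15 vs larger child 8 at index 3, swap → [12, 8, 1, -15, -11, -17, -10, 3]
-15 vs only child 3 at index 7, swap → [12, 8, 1, 3, -11, -17, -10, -15]

[12, 8, 1, 3, -11, -17, -10, -15]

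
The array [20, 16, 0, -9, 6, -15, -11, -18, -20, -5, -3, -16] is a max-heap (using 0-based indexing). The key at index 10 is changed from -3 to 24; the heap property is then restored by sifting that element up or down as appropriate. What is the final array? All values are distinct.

set index 10 from -3 to 24 → [20, 16, 0, -9, 6, -15, -11, -18, -20, -5, 24, -16]
24 > parent 6 at index 4, swap → [20, 16, 0, -9, 24, -15, -11, -18, -20, -5, 6, -16]
24 > parent 16 at index 1, swap → [20, 24, 0, -9, 16, -15, -11, -18, -20, -5, 6, -16]
24 > parent 20 at index 0, swap → [24, 20, 0, -9, 16, -15, -11, -18, -20, -5, 6, -16]

[24, 20, 0, -9, 16, -15, -11, -18, -20, -5, 6, -16]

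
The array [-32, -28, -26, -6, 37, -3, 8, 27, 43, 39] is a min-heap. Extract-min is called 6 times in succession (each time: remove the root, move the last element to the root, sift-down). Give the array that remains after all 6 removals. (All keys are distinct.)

[27, 37, 43, 39]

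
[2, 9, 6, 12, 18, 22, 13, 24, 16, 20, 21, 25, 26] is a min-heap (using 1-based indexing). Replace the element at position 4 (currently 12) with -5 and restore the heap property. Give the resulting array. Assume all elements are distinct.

[-5, 2, 6, 9, 18, 22, 13, 24, 16, 20, 21, 25, 26]

set index 4 from 12 to -5 → [2, 9, 6, -5, 18, 22, 13, 24, 16, 20, 21, 25, 26]
-5 < parent 9 at index 2, swap → [2, -5, 6, 9, 18, 22, 13, 24, 16, 20, 21, 25, 26]
-5 < parent 2 at index 1, swap → [-5, 2, 6, 9, 18, 22, 13, 24, 16, 20, 21, 25, 26]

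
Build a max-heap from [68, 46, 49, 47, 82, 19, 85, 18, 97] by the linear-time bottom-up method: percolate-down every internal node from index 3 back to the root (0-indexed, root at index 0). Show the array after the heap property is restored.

sift down from index 3:
  47 vs larger child 97 at index 8, swap → [68, 46, 49, 97, 82, 19, 85, 18, 47]
sift down from index 2:
  49 vs larger child 85 at index 6, swap → [68, 46, 85, 97, 82, 19, 49, 18, 47]
sift down from index 1:
  46 vs larger child 97 at index 3, swap → [68, 97, 85, 46, 82, 19, 49, 18, 47]
  46 vs larger child 47 at index 8, swap → [68, 97, 85, 47, 82, 19, 49, 18, 46]
sift down from index 0:
  68 vs larger child 97 at index 1, swap → [97, 68, 85, 47, 82, 19, 49, 18, 46]
  68 vs larger child 82 at index 4, swap → [97, 82, 85, 47, 68, 19, 49, 18, 46]

[97, 82, 85, 47, 68, 19, 49, 18, 46]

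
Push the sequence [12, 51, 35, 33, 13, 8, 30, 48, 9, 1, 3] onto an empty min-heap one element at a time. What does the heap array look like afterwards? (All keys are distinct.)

Insert 12:
  append 12 at index 0 → [12] (no swap needed)
Insert 51:
  append 51 at index 1 → [12, 51] (no swap needed)
Insert 35:
  append 35 at index 2 → [12, 51, 35] (no swap needed)
Insert 33:
  append 33 at index 3 → [12, 51, 35, 33]
  33 < parent 51 at index 1, swap → [12, 33, 35, 51]
Insert 13:
  append 13 at index 4 → [12, 33, 35, 51, 13]
  13 < parent 33 at index 1, swap → [12, 13, 35, 51, 33]
Insert 8:
  append 8 at index 5 → [12, 13, 35, 51, 33, 8]
  8 < parent 35 at index 2, swap → [12, 13, 8, 51, 33, 35]
  8 < parent 12 at index 0, swap → [8, 13, 12, 51, 33, 35]
Insert 30:
  append 30 at index 6 → [8, 13, 12, 51, 33, 35, 30] (no swap needed)
Insert 48:
  append 48 at index 7 → [8, 13, 12, 51, 33, 35, 30, 48]
  48 < parent 51 at index 3, swap → [8, 13, 12, 48, 33, 35, 30, 51]
Insert 9:
  append 9 at index 8 → [8, 13, 12, 48, 33, 35, 30, 51, 9]
  9 < parent 48 at index 3, swap → [8, 13, 12, 9, 33, 35, 30, 51, 48]
  9 < parent 13 at index 1, swap → [8, 9, 12, 13, 33, 35, 30, 51, 48]
Insert 1:
  append 1 at index 9 → [8, 9, 12, 13, 33, 35, 30, 51, 48, 1]
  1 < parent 33 at index 4, swap → [8, 9, 12, 13, 1, 35, 30, 51, 48, 33]
  1 < parent 9 at index 1, swap → [8, 1, 12, 13, 9, 35, 30, 51, 48, 33]
  1 < parent 8 at index 0, swap → [1, 8, 12, 13, 9, 35, 30, 51, 48, 33]
Insert 3:
  append 3 at index 10 → [1, 8, 12, 13, 9, 35, 30, 51, 48, 33, 3]
  3 < parent 9 at index 4, swap → [1, 8, 12, 13, 3, 35, 30, 51, 48, 33, 9]
  3 < parent 8 at index 1, swap → [1, 3, 12, 13, 8, 35, 30, 51, 48, 33, 9]

[1, 3, 12, 13, 8, 35, 30, 51, 48, 33, 9]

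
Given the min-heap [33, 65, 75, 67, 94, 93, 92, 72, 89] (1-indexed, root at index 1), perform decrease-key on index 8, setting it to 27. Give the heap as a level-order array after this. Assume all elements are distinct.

[27, 33, 75, 65, 94, 93, 92, 67, 89]

set index 8 from 72 to 27 → [33, 65, 75, 67, 94, 93, 92, 27, 89]
27 < parent 67 at index 4, swap → [33, 65, 75, 27, 94, 93, 92, 67, 89]
27 < parent 65 at index 2, swap → [33, 27, 75, 65, 94, 93, 92, 67, 89]
27 < parent 33 at index 1, swap → [27, 33, 75, 65, 94, 93, 92, 67, 89]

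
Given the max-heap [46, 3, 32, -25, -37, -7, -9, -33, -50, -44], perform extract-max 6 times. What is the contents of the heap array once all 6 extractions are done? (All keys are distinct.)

[-33, -37, -44, -50]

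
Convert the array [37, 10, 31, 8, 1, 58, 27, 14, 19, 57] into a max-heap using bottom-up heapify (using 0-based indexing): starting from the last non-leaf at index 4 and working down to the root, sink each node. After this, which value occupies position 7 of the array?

sift down from index 4:
  1 vs only child 57 at index 9, swap → [37, 10, 31, 8, 57, 58, 27, 14, 19, 1]
sift down from index 3:
  8 vs larger child 19 at index 8, swap → [37, 10, 31, 19, 57, 58, 27, 14, 8, 1]
sift down from index 2:
  31 vs larger child 58 at index 5, swap → [37, 10, 58, 19, 57, 31, 27, 14, 8, 1]
sift down from index 1:
  10 vs larger child 57 at index 4, swap → [37, 57, 58, 19, 10, 31, 27, 14, 8, 1]
sift down from index 0:
  37 vs larger child 58 at index 2, swap → [58, 57, 37, 19, 10, 31, 27, 14, 8, 1]
resulting array: [58, 57, 37, 19, 10, 31, 27, 14, 8, 1]

14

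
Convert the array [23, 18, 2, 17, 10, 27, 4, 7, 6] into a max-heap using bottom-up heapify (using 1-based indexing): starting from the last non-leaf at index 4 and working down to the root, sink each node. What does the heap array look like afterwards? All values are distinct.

[27, 18, 23, 17, 10, 2, 4, 7, 6]

sift down from index 4: already satisfies heap property
sift down from index 3:
  2 vs larger child 27 at index 6, swap → [23, 18, 27, 17, 10, 2, 4, 7, 6]
sift down from index 2: already satisfies heap property
sift down from index 1:
  23 vs larger child 27 at index 3, swap → [27, 18, 23, 17, 10, 2, 4, 7, 6]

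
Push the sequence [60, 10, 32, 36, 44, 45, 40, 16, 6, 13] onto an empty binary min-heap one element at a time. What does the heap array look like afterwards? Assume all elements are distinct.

Insert 60:
  append 60 at index 0 → [60] (no swap needed)
Insert 10:
  append 10 at index 1 → [60, 10]
  10 < parent 60 at index 0, swap → [10, 60]
Insert 32:
  append 32 at index 2 → [10, 60, 32] (no swap needed)
Insert 36:
  append 36 at index 3 → [10, 60, 32, 36]
  36 < parent 60 at index 1, swap → [10, 36, 32, 60]
Insert 44:
  append 44 at index 4 → [10, 36, 32, 60, 44] (no swap needed)
Insert 45:
  append 45 at index 5 → [10, 36, 32, 60, 44, 45] (no swap needed)
Insert 40:
  append 40 at index 6 → [10, 36, 32, 60, 44, 45, 40] (no swap needed)
Insert 16:
  append 16 at index 7 → [10, 36, 32, 60, 44, 45, 40, 16]
  16 < parent 60 at index 3, swap → [10, 36, 32, 16, 44, 45, 40, 60]
  16 < parent 36 at index 1, swap → [10, 16, 32, 36, 44, 45, 40, 60]
Insert 6:
  append 6 at index 8 → [10, 16, 32, 36, 44, 45, 40, 60, 6]
  6 < parent 36 at index 3, swap → [10, 16, 32, 6, 44, 45, 40, 60, 36]
  6 < parent 16 at index 1, swap → [10, 6, 32, 16, 44, 45, 40, 60, 36]
  6 < parent 10 at index 0, swap → [6, 10, 32, 16, 44, 45, 40, 60, 36]
Insert 13:
  append 13 at index 9 → [6, 10, 32, 16, 44, 45, 40, 60, 36, 13]
  13 < parent 44 at index 4, swap → [6, 10, 32, 16, 13, 45, 40, 60, 36, 44]

[6, 10, 32, 16, 13, 45, 40, 60, 36, 44]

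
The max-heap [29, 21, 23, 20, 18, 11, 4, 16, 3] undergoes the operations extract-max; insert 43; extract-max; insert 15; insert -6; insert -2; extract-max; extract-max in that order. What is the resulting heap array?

[20, 18, 11, 16, -6, 3, 4, -2, 15]

extract-max → returns 29:
  remove root 29; move last element 3 to root → [3, 21, 23, 20, 18, 11, 4, 16]
  3 vs larger child 23 at index 2, swap → [23, 21, 3, 20, 18, 11, 4, 16]
  3 vs larger child 11 at index 5, swap → [23, 21, 11, 20, 18, 3, 4, 16]
insert 43:
  append 43 at index 8 → [23, 21, 11, 20, 18, 3, 4, 16, 43]
  43 > parent 20 at index 3, swap → [23, 21, 11, 43, 18, 3, 4, 16, 20]
  43 > parent 21 at index 1, swap → [23, 43, 11, 21, 18, 3, 4, 16, 20]
  43 > parent 23 at index 0, swap → [43, 23, 11, 21, 18, 3, 4, 16, 20]
extract-max → returns 43:
  remove root 43; move last element 20 to root → [20, 23, 11, 21, 18, 3, 4, 16]
  20 vs larger child 23 at index 1, swap → [23, 20, 11, 21, 18, 3, 4, 16]
  20 vs larger child 21 at index 3, swap → [23, 21, 11, 20, 18, 3, 4, 16]
insert 15:
  append 15 at index 8 → [23, 21, 11, 20, 18, 3, 4, 16, 15] (no swap needed)
insert -6:
  append -6 at index 9 → [23, 21, 11, 20, 18, 3, 4, 16, 15, -6] (no swap needed)
insert -2:
  append -2 at index 10 → [23, 21, 11, 20, 18, 3, 4, 16, 15, -6, -2] (no swap needed)
extract-max → returns 23:
  remove root 23; move last element -2 to root → [-2, 21, 11, 20, 18, 3, 4, 16, 15, -6]
  -2 vs larger child 21 at index 1, swap → [21, -2, 11, 20, 18, 3, 4, 16, 15, -6]
  -2 vs larger child 20 at index 3, swap → [21, 20, 11, -2, 18, 3, 4, 16, 15, -6]
  -2 vs larger child 16 at index 7, swap → [21, 20, 11, 16, 18, 3, 4, -2, 15, -6]
extract-max → returns 21:
  remove root 21; move last element -6 to root → [-6, 20, 11, 16, 18, 3, 4, -2, 15]
  -6 vs larger child 20 at index 1, swap → [20, -6, 11, 16, 18, 3, 4, -2, 15]
  -6 vs larger child 18 at index 4, swap → [20, 18, 11, 16, -6, 3, 4, -2, 15]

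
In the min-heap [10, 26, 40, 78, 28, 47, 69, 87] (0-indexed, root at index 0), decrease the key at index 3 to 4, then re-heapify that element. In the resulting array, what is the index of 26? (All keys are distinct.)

set index 3 from 78 to 4 → [10, 26, 40, 4, 28, 47, 69, 87]
4 < parent 26 at index 1, swap → [10, 4, 40, 26, 28, 47, 69, 87]
4 < parent 10 at index 0, swap → [4, 10, 40, 26, 28, 47, 69, 87]
resulting array: [4, 10, 40, 26, 28, 47, 69, 87]

3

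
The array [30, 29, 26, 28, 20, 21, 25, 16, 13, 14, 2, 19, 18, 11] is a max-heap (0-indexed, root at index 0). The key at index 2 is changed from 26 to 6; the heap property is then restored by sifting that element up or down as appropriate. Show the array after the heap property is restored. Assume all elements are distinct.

set index 2 from 26 to 6 → [30, 29, 6, 28, 20, 21, 25, 16, 13, 14, 2, 19, 18, 11]
6 vs larger child 25 at index 6, swap → [30, 29, 25, 28, 20, 21, 6, 16, 13, 14, 2, 19, 18, 11]
6 vs only child 11 at index 13, swap → [30, 29, 25, 28, 20, 21, 11, 16, 13, 14, 2, 19, 18, 6]

[30, 29, 25, 28, 20, 21, 11, 16, 13, 14, 2, 19, 18, 6]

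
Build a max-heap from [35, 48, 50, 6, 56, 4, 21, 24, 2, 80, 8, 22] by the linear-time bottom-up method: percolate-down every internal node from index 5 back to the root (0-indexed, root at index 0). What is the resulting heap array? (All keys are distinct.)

[80, 56, 50, 24, 48, 22, 21, 6, 2, 35, 8, 4]

sift down from index 5:
  4 vs only child 22 at index 11, swap → [35, 48, 50, 6, 56, 22, 21, 24, 2, 80, 8, 4]
sift down from index 4:
  56 vs larger child 80 at index 9, swap → [35, 48, 50, 6, 80, 22, 21, 24, 2, 56, 8, 4]
sift down from index 3:
  6 vs larger child 24 at index 7, swap → [35, 48, 50, 24, 80, 22, 21, 6, 2, 56, 8, 4]
sift down from index 2: already satisfies heap property
sift down from index 1:
  48 vs larger child 80 at index 4, swap → [35, 80, 50, 24, 48, 22, 21, 6, 2, 56, 8, 4]
  48 vs larger child 56 at index 9, swap → [35, 80, 50, 24, 56, 22, 21, 6, 2, 48, 8, 4]
sift down from index 0:
  35 vs larger child 80 at index 1, swap → [80, 35, 50, 24, 56, 22, 21, 6, 2, 48, 8, 4]
  35 vs larger child 56 at index 4, swap → [80, 56, 50, 24, 35, 22, 21, 6, 2, 48, 8, 4]
  35 vs larger child 48 at index 9, swap → [80, 56, 50, 24, 48, 22, 21, 6, 2, 35, 8, 4]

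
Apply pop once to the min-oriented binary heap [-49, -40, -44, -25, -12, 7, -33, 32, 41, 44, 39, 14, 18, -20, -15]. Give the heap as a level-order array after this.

remove root -49; move last element -15 to root → [-15, -40, -44, -25, -12, 7, -33, 32, 41, 44, 39, 14, 18, -20]
-15 vs smaller child -44 at index 2, swap → [-44, -40, -15, -25, -12, 7, -33, 32, 41, 44, 39, 14, 18, -20]
-15 vs smaller child -33 at index 6, swap → [-44, -40, -33, -25, -12, 7, -15, 32, 41, 44, 39, 14, 18, -20]
-15 vs only child -20 at index 13, swap → [-44, -40, -33, -25, -12, 7, -20, 32, 41, 44, 39, 14, 18, -15]

[-44, -40, -33, -25, -12, 7, -20, 32, 41, 44, 39, 14, 18, -15]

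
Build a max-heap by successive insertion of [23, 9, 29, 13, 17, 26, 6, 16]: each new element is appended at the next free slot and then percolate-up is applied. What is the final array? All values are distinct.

[29, 17, 26, 16, 13, 23, 6, 9]

Insert 23:
  append 23 at index 0 → [23] (no swap needed)
Insert 9:
  append 9 at index 1 → [23, 9] (no swap needed)
Insert 29:
  append 29 at index 2 → [23, 9, 29]
  29 > parent 23 at index 0, swap → [29, 9, 23]
Insert 13:
  append 13 at index 3 → [29, 9, 23, 13]
  13 > parent 9 at index 1, swap → [29, 13, 23, 9]
Insert 17:
  append 17 at index 4 → [29, 13, 23, 9, 17]
  17 > parent 13 at index 1, swap → [29, 17, 23, 9, 13]
Insert 26:
  append 26 at index 5 → [29, 17, 23, 9, 13, 26]
  26 > parent 23 at index 2, swap → [29, 17, 26, 9, 13, 23]
Insert 6:
  append 6 at index 6 → [29, 17, 26, 9, 13, 23, 6] (no swap needed)
Insert 16:
  append 16 at index 7 → [29, 17, 26, 9, 13, 23, 6, 16]
  16 > parent 9 at index 3, swap → [29, 17, 26, 16, 13, 23, 6, 9]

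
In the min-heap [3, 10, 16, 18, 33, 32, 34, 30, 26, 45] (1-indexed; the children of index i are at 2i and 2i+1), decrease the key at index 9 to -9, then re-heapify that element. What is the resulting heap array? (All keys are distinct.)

set index 9 from 26 to -9 → [3, 10, 16, 18, 33, 32, 34, 30, -9, 45]
-9 < parent 18 at index 4, swap → [3, 10, 16, -9, 33, 32, 34, 30, 18, 45]
-9 < parent 10 at index 2, swap → [3, -9, 16, 10, 33, 32, 34, 30, 18, 45]
-9 < parent 3 at index 1, swap → [-9, 3, 16, 10, 33, 32, 34, 30, 18, 45]

[-9, 3, 16, 10, 33, 32, 34, 30, 18, 45]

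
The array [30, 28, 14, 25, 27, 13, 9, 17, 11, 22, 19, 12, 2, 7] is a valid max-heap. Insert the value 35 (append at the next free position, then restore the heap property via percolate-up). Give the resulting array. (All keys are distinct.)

append 35 at index 14 → [30, 28, 14, 25, 27, 13, 9, 17, 11, 22, 19, 12, 2, 7, 35]
35 > parent 9 at index 6, swap → [30, 28, 14, 25, 27, 13, 35, 17, 11, 22, 19, 12, 2, 7, 9]
35 > parent 14 at index 2, swap → [30, 28, 35, 25, 27, 13, 14, 17, 11, 22, 19, 12, 2, 7, 9]
35 > parent 30 at index 0, swap → [35, 28, 30, 25, 27, 13, 14, 17, 11, 22, 19, 12, 2, 7, 9]

[35, 28, 30, 25, 27, 13, 14, 17, 11, 22, 19, 12, 2, 7, 9]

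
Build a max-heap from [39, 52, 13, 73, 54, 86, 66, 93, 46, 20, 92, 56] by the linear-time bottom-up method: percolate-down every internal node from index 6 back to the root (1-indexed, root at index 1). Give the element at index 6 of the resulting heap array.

56

sift down from index 6: already satisfies heap property
sift down from index 5:
  54 vs larger child 92 at index 11, swap → [39, 52, 13, 73, 92, 86, 66, 93, 46, 20, 54, 56]
sift down from index 4:
  73 vs larger child 93 at index 8, swap → [39, 52, 13, 93, 92, 86, 66, 73, 46, 20, 54, 56]
sift down from index 3:
  13 vs larger child 86 at index 6, swap → [39, 52, 86, 93, 92, 13, 66, 73, 46, 20, 54, 56]
  13 vs only child 56 at index 12, swap → [39, 52, 86, 93, 92, 56, 66, 73, 46, 20, 54, 13]
sift down from index 2:
  52 vs larger child 93 at index 4, swap → [39, 93, 86, 52, 92, 56, 66, 73, 46, 20, 54, 13]
  52 vs larger child 73 at index 8, swap → [39, 93, 86, 73, 92, 56, 66, 52, 46, 20, 54, 13]
sift down from index 1:
  39 vs larger child 93 at index 2, swap → [93, 39, 86, 73, 92, 56, 66, 52, 46, 20, 54, 13]
  39 vs larger child 92 at index 5, swap → [93, 92, 86, 73, 39, 56, 66, 52, 46, 20, 54, 13]
  39 vs larger child 54 at index 11, swap → [93, 92, 86, 73, 54, 56, 66, 52, 46, 20, 39, 13]
resulting array: [93, 92, 86, 73, 54, 56, 66, 52, 46, 20, 39, 13]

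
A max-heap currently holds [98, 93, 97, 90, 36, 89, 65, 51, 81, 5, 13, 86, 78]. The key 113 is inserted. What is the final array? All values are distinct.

[113, 93, 98, 90, 36, 89, 97, 51, 81, 5, 13, 86, 78, 65]

append 113 at index 13 → [98, 93, 97, 90, 36, 89, 65, 51, 81, 5, 13, 86, 78, 113]
113 > parent 65 at index 6, swap → [98, 93, 97, 90, 36, 89, 113, 51, 81, 5, 13, 86, 78, 65]
113 > parent 97 at index 2, swap → [98, 93, 113, 90, 36, 89, 97, 51, 81, 5, 13, 86, 78, 65]
113 > parent 98 at index 0, swap → [113, 93, 98, 90, 36, 89, 97, 51, 81, 5, 13, 86, 78, 65]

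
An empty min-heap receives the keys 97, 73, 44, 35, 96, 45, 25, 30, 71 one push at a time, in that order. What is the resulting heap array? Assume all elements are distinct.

[25, 30, 35, 44, 96, 73, 45, 97, 71]

Insert 97:
  append 97 at index 0 → [97] (no swap needed)
Insert 73:
  append 73 at index 1 → [97, 73]
  73 < parent 97 at index 0, swap → [73, 97]
Insert 44:
  append 44 at index 2 → [73, 97, 44]
  44 < parent 73 at index 0, swap → [44, 97, 73]
Insert 35:
  append 35 at index 3 → [44, 97, 73, 35]
  35 < parent 97 at index 1, swap → [44, 35, 73, 97]
  35 < parent 44 at index 0, swap → [35, 44, 73, 97]
Insert 96:
  append 96 at index 4 → [35, 44, 73, 97, 96] (no swap needed)
Insert 45:
  append 45 at index 5 → [35, 44, 73, 97, 96, 45]
  45 < parent 73 at index 2, swap → [35, 44, 45, 97, 96, 73]
Insert 25:
  append 25 at index 6 → [35, 44, 45, 97, 96, 73, 25]
  25 < parent 45 at index 2, swap → [35, 44, 25, 97, 96, 73, 45]
  25 < parent 35 at index 0, swap → [25, 44, 35, 97, 96, 73, 45]
Insert 30:
  append 30 at index 7 → [25, 44, 35, 97, 96, 73, 45, 30]
  30 < parent 97 at index 3, swap → [25, 44, 35, 30, 96, 73, 45, 97]
  30 < parent 44 at index 1, swap → [25, 30, 35, 44, 96, 73, 45, 97]
Insert 71:
  append 71 at index 8 → [25, 30, 35, 44, 96, 73, 45, 97, 71] (no swap needed)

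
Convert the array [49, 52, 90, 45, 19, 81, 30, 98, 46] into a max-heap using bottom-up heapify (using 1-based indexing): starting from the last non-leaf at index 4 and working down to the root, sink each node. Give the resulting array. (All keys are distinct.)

[98, 52, 90, 49, 19, 81, 30, 45, 46]

sift down from index 4:
  45 vs larger child 98 at index 8, swap → [49, 52, 90, 98, 19, 81, 30, 45, 46]
sift down from index 3: already satisfies heap property
sift down from index 2:
  52 vs larger child 98 at index 4, swap → [49, 98, 90, 52, 19, 81, 30, 45, 46]
sift down from index 1:
  49 vs larger child 98 at index 2, swap → [98, 49, 90, 52, 19, 81, 30, 45, 46]
  49 vs larger child 52 at index 4, swap → [98, 52, 90, 49, 19, 81, 30, 45, 46]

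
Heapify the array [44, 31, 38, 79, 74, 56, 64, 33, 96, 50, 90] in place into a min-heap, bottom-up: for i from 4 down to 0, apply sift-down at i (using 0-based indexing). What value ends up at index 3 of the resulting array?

44

sift down from index 4:
  74 vs smaller child 50 at index 9, swap → [44, 31, 38, 79, 50, 56, 64, 33, 96, 74, 90]
sift down from index 3:
  79 vs smaller child 33 at index 7, swap → [44, 31, 38, 33, 50, 56, 64, 79, 96, 74, 90]
sift down from index 2: already satisfies heap property
sift down from index 1: already satisfies heap property
sift down from index 0:
  44 vs smaller child 31 at index 1, swap → [31, 44, 38, 33, 50, 56, 64, 79, 96, 74, 90]
  44 vs smaller child 33 at index 3, swap → [31, 33, 38, 44, 50, 56, 64, 79, 96, 74, 90]
resulting array: [31, 33, 38, 44, 50, 56, 64, 79, 96, 74, 90]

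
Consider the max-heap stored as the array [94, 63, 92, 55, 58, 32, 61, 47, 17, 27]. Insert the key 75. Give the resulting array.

[94, 75, 92, 55, 63, 32, 61, 47, 17, 27, 58]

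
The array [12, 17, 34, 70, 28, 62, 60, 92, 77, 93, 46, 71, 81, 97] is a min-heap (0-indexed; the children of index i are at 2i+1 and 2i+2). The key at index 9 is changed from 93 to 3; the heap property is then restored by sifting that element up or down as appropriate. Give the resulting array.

set index 9 from 93 to 3 → [12, 17, 34, 70, 28, 62, 60, 92, 77, 3, 46, 71, 81, 97]
3 < parent 28 at index 4, swap → [12, 17, 34, 70, 3, 62, 60, 92, 77, 28, 46, 71, 81, 97]
3 < parent 17 at index 1, swap → [12, 3, 34, 70, 17, 62, 60, 92, 77, 28, 46, 71, 81, 97]
3 < parent 12 at index 0, swap → [3, 12, 34, 70, 17, 62, 60, 92, 77, 28, 46, 71, 81, 97]

[3, 12, 34, 70, 17, 62, 60, 92, 77, 28, 46, 71, 81, 97]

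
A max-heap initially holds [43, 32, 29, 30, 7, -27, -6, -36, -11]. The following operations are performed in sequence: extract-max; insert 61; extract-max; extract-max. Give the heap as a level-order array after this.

extract-max → returns 43:
  remove root 43; move last element -11 to root → [-11, 32, 29, 30, 7, -27, -6, -36]
  -11 vs larger child 32 at index 1, swap → [32, -11, 29, 30, 7, -27, -6, -36]
  -11 vs larger child 30 at index 3, swap → [32, 30, 29, -11, 7, -27, -6, -36]
insert 61:
  append 61 at index 8 → [32, 30, 29, -11, 7, -27, -6, -36, 61]
  61 > parent -11 at index 3, swap → [32, 30, 29, 61, 7, -27, -6, -36, -11]
  61 > parent 30 at index 1, swap → [32, 61, 29, 30, 7, -27, -6, -36, -11]
  61 > parent 32 at index 0, swap → [61, 32, 29, 30, 7, -27, -6, -36, -11]
extract-max → returns 61:
  remove root 61; move last element -11 to root → [-11, 32, 29, 30, 7, -27, -6, -36]
  -11 vs larger child 32 at index 1, swap → [32, -11, 29, 30, 7, -27, -6, -36]
  -11 vs larger child 30 at index 3, swap → [32, 30, 29, -11, 7, -27, -6, -36]
extract-max → returns 32:
  remove root 32; move last element -36 to root → [-36, 30, 29, -11, 7, -27, -6]
  -36 vs larger child 30 at index 1, swap → [30, -36, 29, -11, 7, -27, -6]
  -36 vs larger child 7 at index 4, swap → [30, 7, 29, -11, -36, -27, -6]

[30, 7, 29, -11, -36, -27, -6]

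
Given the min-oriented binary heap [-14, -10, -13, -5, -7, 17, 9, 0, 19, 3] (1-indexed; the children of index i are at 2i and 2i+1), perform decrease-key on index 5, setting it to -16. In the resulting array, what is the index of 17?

6

set index 5 from -7 to -16 → [-14, -10, -13, -5, -16, 17, 9, 0, 19, 3]
-16 < parent -10 at index 2, swap → [-14, -16, -13, -5, -10, 17, 9, 0, 19, 3]
-16 < parent -14 at index 1, swap → [-16, -14, -13, -5, -10, 17, 9, 0, 19, 3]
resulting array: [-16, -14, -13, -5, -10, 17, 9, 0, 19, 3]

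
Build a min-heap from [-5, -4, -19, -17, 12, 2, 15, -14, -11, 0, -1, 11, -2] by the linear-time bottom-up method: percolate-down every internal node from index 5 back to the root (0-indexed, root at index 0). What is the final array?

sift down from index 5:
  2 vs smaller child -2 at index 12, swap → [-5, -4, -19, -17, 12, -2, 15, -14, -11, 0, -1, 11, 2]
sift down from index 4:
  12 vs smaller child -1 at index 10, swap → [-5, -4, -19, -17, -1, -2, 15, -14, -11, 0, 12, 11, 2]
sift down from index 3: already satisfies heap property
sift down from index 2: already satisfies heap property
sift down from index 1:
  -4 vs smaller child -17 at index 3, swap → [-5, -17, -19, -4, -1, -2, 15, -14, -11, 0, 12, 11, 2]
  -4 vs smaller child -14 at index 7, swap → [-5, -17, -19, -14, -1, -2, 15, -4, -11, 0, 12, 11, 2]
sift down from index 0:
  -5 vs smaller child -19 at index 2, swap → [-19, -17, -5, -14, -1, -2, 15, -4, -11, 0, 12, 11, 2]

[-19, -17, -5, -14, -1, -2, 15, -4, -11, 0, 12, 11, 2]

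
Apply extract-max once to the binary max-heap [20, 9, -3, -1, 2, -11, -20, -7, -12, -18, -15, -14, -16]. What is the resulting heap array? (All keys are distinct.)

remove root 20; move last element -16 to root → [-16, 9, -3, -1, 2, -11, -20, -7, -12, -18, -15, -14]
-16 vs larger child 9 at index 1, swap → [9, -16, -3, -1, 2, -11, -20, -7, -12, -18, -15, -14]
-16 vs larger child 2 at index 4, swap → [9, 2, -3, -1, -16, -11, -20, -7, -12, -18, -15, -14]
-16 vs larger child -15 at index 10, swap → [9, 2, -3, -1, -15, -11, -20, -7, -12, -18, -16, -14]

[9, 2, -3, -1, -15, -11, -20, -7, -12, -18, -16, -14]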